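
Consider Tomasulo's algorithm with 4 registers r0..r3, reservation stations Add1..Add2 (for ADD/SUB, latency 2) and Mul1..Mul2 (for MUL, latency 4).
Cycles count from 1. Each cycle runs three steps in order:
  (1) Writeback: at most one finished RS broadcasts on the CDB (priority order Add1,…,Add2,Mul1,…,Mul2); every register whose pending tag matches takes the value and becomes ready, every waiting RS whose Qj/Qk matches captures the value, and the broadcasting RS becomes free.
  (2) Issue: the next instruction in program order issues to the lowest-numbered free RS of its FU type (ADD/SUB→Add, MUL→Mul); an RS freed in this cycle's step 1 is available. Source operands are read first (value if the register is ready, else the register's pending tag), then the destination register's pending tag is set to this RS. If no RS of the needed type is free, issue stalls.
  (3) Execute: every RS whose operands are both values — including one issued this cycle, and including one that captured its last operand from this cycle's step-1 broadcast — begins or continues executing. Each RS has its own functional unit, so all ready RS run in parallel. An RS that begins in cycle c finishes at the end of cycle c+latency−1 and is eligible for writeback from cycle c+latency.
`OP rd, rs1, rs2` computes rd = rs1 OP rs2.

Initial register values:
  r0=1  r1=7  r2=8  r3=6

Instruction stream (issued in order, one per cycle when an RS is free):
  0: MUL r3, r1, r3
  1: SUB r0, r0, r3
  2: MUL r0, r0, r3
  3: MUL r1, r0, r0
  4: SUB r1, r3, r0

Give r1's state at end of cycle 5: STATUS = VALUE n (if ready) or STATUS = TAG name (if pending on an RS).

STATUS = TAG Mul1

c1: issue MUL r3<-Mul1 | r0:1,r1:7,r2:8,r3:Mul1
c2: issue SUB r0<-Add1 | r0:Add1,r1:7,r2:8,r3:Mul1
c3: issue MUL r0<-Mul2 | r0:Mul2,r1:7,r2:8,r3:Mul1
c4: stall | r0:Mul2,r1:7,r2:8,r3:Mul1
c5: CDB Mul1=42; issue MUL r1<-Mul1 | r0:Mul2,r1:Mul1,r2:8,r3:42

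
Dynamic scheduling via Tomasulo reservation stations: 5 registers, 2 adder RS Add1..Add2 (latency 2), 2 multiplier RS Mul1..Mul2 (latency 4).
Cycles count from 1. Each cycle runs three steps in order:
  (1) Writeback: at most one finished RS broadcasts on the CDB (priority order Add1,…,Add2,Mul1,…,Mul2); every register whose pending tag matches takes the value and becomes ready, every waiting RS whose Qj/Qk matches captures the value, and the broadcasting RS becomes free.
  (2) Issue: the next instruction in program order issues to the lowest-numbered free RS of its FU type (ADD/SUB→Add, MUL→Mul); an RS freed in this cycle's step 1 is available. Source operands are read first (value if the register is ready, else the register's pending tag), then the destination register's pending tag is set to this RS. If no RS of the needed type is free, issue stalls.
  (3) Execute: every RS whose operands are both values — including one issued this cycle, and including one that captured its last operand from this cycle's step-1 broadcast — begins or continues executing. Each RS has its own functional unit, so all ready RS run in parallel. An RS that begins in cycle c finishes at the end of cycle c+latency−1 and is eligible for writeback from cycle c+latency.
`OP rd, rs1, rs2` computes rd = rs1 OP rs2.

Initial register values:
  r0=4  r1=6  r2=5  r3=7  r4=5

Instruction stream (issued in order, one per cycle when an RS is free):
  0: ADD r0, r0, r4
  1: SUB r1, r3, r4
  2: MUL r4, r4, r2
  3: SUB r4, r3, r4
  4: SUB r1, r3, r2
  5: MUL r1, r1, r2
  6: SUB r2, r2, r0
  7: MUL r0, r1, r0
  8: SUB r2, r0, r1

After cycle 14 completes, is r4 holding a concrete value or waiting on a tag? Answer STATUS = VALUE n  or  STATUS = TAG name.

  c1: issue ADD r0<-Add1  regs: r0:Add1,r1:6,r2:5,r3:7,r4:5
  c2: issue SUB r1<-Add2  regs: r0:Add1,r1:Add2,r2:5,r3:7,r4:5
  c3: CDB Add1=9; issue MUL r4<-Mul1  regs: r0:9,r1:Add2,r2:5,r3:7,r4:Mul1
  c4: CDB Add2=2; issue SUB r4<-Add1  regs: r0:9,r1:2,r2:5,r3:7,r4:Add1
  c5: issue SUB r1<-Add2  regs: r0:9,r1:Add2,r2:5,r3:7,r4:Add1
  c6: issue MUL r1<-Mul2  regs: r0:9,r1:Mul2,r2:5,r3:7,r4:Add1
  c7: CDB Add2=2; issue SUB r2<-Add2  regs: r0:9,r1:Mul2,r2:Add2,r3:7,r4:Add1
  c8: CDB Mul1=25; issue MUL r0<-Mul1  regs: r0:Mul1,r1:Mul2,r2:Add2,r3:7,r4:Add1
  c9: CDB Add2=-4; issue SUB r2<-Add2  regs: r0:Mul1,r1:Mul2,r2:Add2,r3:7,r4:Add1
  c10: CDB Add1=-18  regs: r0:Mul1,r1:Mul2,r2:Add2,r3:7,r4:-18
  c11: CDB Mul2=10  regs: r0:Mul1,r1:10,r2:Add2,r3:7,r4:-18
  c12: -  regs: r0:Mul1,r1:10,r2:Add2,r3:7,r4:-18
  c13: -  regs: r0:Mul1,r1:10,r2:Add2,r3:7,r4:-18
  c14: -  regs: r0:Mul1,r1:10,r2:Add2,r3:7,r4:-18

STATUS = VALUE -18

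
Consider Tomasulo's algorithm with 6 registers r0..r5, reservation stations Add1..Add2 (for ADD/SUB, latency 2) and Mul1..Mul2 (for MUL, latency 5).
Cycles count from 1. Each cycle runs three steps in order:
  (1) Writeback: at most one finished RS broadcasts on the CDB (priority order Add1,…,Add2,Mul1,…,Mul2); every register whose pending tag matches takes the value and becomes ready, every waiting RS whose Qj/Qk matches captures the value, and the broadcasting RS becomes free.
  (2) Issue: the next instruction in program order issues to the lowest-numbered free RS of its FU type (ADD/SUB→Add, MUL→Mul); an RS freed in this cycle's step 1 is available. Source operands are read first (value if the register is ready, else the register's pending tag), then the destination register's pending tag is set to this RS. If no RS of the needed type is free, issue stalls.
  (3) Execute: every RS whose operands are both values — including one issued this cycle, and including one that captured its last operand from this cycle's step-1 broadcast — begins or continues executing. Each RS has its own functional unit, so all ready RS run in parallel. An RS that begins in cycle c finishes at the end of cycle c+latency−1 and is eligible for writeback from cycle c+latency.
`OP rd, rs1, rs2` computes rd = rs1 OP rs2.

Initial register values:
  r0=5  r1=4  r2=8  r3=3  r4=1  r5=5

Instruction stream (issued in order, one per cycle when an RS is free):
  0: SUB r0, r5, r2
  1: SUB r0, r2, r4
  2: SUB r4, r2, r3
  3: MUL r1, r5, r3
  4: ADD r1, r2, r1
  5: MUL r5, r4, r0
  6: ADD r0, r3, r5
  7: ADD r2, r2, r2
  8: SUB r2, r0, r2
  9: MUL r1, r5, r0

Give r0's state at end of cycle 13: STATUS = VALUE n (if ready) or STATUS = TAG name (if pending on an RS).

STATUS = TAG Add2

  c1: issue SUB r0<-Add1  regs: r0:Add1,r1:4,r2:8,r3:3,r4:1,r5:5
  c2: issue SUB r0<-Add2  regs: r0:Add2,r1:4,r2:8,r3:3,r4:1,r5:5
  c3: CDB Add1=-3; issue SUB r4<-Add1  regs: r0:Add2,r1:4,r2:8,r3:3,r4:Add1,r5:5
  c4: CDB Add2=7; issue MUL r1<-Mul1  regs: r0:7,r1:Mul1,r2:8,r3:3,r4:Add1,r5:5
  c5: CDB Add1=5; issue ADD r1<-Add1  regs: r0:7,r1:Add1,r2:8,r3:3,r4:5,r5:5
  c6: issue MUL r5<-Mul2  regs: r0:7,r1:Add1,r2:8,r3:3,r4:5,r5:Mul2
  c7: issue ADD r0<-Add2  regs: r0:Add2,r1:Add1,r2:8,r3:3,r4:5,r5:Mul2
  c8: stall  regs: r0:Add2,r1:Add1,r2:8,r3:3,r4:5,r5:Mul2
  c9: CDB Mul1=15; stall  regs: r0:Add2,r1:Add1,r2:8,r3:3,r4:5,r5:Mul2
  c10: stall  regs: r0:Add2,r1:Add1,r2:8,r3:3,r4:5,r5:Mul2
  c11: CDB Add1=23; issue ADD r2<-Add1  regs: r0:Add2,r1:23,r2:Add1,r3:3,r4:5,r5:Mul2
  c12: CDB Mul2=35; stall  regs: r0:Add2,r1:23,r2:Add1,r3:3,r4:5,r5:35
  c13: CDB Add1=16; issue SUB r2<-Add1  regs: r0:Add2,r1:23,r2:Add1,r3:3,r4:5,r5:35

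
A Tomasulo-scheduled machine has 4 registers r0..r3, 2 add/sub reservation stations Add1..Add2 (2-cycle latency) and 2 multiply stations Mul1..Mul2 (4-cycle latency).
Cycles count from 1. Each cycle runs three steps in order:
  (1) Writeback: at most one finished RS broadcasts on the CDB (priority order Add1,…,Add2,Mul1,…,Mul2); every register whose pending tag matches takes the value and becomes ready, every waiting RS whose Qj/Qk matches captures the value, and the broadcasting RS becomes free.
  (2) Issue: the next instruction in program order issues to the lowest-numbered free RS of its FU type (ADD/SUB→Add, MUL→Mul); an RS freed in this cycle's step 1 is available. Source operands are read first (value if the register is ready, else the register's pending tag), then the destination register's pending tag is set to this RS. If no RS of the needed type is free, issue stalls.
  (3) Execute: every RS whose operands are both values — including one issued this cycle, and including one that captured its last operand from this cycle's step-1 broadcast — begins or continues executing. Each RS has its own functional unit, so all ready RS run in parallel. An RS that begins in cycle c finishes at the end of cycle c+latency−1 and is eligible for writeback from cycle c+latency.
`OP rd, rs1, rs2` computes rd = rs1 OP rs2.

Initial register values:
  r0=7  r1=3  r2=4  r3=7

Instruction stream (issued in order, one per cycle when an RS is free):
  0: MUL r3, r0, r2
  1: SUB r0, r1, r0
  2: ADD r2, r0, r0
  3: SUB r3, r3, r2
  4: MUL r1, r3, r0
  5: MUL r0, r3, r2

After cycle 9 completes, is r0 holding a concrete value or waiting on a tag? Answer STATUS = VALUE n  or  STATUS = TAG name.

STATUS = TAG Mul2

cycle 1: issue MUL r3<-Mul1 // r0:7,r1:3,r2:4,r3:Mul1
cycle 2: issue SUB r0<-Add1 // r0:Add1,r1:3,r2:4,r3:Mul1
cycle 3: issue ADD r2<-Add2 // r0:Add1,r1:3,r2:Add2,r3:Mul1
cycle 4: CDB Add1=-4; issue SUB r3<-Add1 // r0:-4,r1:3,r2:Add2,r3:Add1
cycle 5: CDB Mul1=28; issue MUL r1<-Mul1 // r0:-4,r1:Mul1,r2:Add2,r3:Add1
cycle 6: CDB Add2=-8; issue MUL r0<-Mul2 // r0:Mul2,r1:Mul1,r2:-8,r3:Add1
cycle 7: - // r0:Mul2,r1:Mul1,r2:-8,r3:Add1
cycle 8: CDB Add1=36 // r0:Mul2,r1:Mul1,r2:-8,r3:36
cycle 9: - // r0:Mul2,r1:Mul1,r2:-8,r3:36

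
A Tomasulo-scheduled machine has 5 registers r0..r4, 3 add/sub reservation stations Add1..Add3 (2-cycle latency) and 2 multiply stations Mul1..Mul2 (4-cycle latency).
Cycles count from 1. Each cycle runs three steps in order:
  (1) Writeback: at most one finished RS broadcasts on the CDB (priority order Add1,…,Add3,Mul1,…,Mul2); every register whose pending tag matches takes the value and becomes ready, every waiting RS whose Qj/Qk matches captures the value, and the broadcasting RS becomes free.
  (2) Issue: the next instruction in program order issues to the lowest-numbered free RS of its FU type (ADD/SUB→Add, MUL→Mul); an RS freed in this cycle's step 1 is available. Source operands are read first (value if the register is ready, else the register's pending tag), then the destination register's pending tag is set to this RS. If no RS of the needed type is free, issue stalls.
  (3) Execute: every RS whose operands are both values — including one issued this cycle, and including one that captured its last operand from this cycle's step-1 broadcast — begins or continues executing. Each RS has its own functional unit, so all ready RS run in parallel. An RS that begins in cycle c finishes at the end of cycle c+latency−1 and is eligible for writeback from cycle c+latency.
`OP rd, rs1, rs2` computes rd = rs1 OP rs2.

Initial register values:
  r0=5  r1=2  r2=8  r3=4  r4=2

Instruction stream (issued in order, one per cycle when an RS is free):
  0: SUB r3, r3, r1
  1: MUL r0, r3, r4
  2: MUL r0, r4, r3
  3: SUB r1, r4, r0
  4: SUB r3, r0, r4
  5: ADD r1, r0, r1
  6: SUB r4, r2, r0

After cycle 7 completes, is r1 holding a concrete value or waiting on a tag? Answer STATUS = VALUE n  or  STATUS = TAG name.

STATUS = TAG Add3

  c1: issue SUB r3<-Add1  regs: r0:5,r1:2,r2:8,r3:Add1,r4:2
  c2: issue MUL r0<-Mul1  regs: r0:Mul1,r1:2,r2:8,r3:Add1,r4:2
  c3: CDB Add1=2; issue MUL r0<-Mul2  regs: r0:Mul2,r1:2,r2:8,r3:2,r4:2
  c4: issue SUB r1<-Add1  regs: r0:Mul2,r1:Add1,r2:8,r3:2,r4:2
  c5: issue SUB r3<-Add2  regs: r0:Mul2,r1:Add1,r2:8,r3:Add2,r4:2
  c6: issue ADD r1<-Add3  regs: r0:Mul2,r1:Add3,r2:8,r3:Add2,r4:2
  c7: CDB Mul1=4; stall  regs: r0:Mul2,r1:Add3,r2:8,r3:Add2,r4:2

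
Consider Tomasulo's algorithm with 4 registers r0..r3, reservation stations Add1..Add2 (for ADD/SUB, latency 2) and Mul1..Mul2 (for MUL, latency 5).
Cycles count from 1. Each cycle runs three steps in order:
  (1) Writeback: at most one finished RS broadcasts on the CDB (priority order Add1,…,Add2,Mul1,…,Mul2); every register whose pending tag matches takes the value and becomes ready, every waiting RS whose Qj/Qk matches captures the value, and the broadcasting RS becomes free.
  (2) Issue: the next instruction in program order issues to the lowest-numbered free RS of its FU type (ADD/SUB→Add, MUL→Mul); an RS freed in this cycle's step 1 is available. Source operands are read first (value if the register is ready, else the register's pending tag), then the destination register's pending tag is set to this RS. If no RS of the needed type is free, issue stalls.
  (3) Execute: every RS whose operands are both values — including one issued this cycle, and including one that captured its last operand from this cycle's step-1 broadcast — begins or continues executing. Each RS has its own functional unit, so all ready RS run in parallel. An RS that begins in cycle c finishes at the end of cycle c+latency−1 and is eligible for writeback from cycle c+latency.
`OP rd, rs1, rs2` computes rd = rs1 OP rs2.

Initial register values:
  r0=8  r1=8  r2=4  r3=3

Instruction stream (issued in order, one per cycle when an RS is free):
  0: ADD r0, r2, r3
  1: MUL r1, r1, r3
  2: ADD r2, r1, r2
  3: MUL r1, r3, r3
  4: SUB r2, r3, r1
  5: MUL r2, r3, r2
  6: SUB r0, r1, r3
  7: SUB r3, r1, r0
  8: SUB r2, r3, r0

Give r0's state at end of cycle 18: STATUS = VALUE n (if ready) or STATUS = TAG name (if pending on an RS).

STATUS = VALUE 6

c1: issue ADD r0<-Add1 | r0:Add1,r1:8,r2:4,r3:3
c2: issue MUL r1<-Mul1 | r0:Add1,r1:Mul1,r2:4,r3:3
c3: CDB Add1=7; issue ADD r2<-Add1 | r0:7,r1:Mul1,r2:Add1,r3:3
c4: issue MUL r1<-Mul2 | r0:7,r1:Mul2,r2:Add1,r3:3
c5: issue SUB r2<-Add2 | r0:7,r1:Mul2,r2:Add2,r3:3
c6: stall | r0:7,r1:Mul2,r2:Add2,r3:3
c7: CDB Mul1=24; issue MUL r2<-Mul1 | r0:7,r1:Mul2,r2:Mul1,r3:3
c8: stall | r0:7,r1:Mul2,r2:Mul1,r3:3
c9: CDB Add1=28; issue SUB r0<-Add1 | r0:Add1,r1:Mul2,r2:Mul1,r3:3
c10: CDB Mul2=9; stall | r0:Add1,r1:9,r2:Mul1,r3:3
c11: stall | r0:Add1,r1:9,r2:Mul1,r3:3
c12: CDB Add1=6; issue SUB r3<-Add1 | r0:6,r1:9,r2:Mul1,r3:Add1
c13: CDB Add2=-6; issue SUB r2<-Add2 | r0:6,r1:9,r2:Add2,r3:Add1
c14: CDB Add1=3 | r0:6,r1:9,r2:Add2,r3:3
c15: - | r0:6,r1:9,r2:Add2,r3:3
c16: CDB Add2=-3 | r0:6,r1:9,r2:-3,r3:3
c17: - | r0:6,r1:9,r2:-3,r3:3
c18: CDB Mul1=-18 | r0:6,r1:9,r2:-3,r3:3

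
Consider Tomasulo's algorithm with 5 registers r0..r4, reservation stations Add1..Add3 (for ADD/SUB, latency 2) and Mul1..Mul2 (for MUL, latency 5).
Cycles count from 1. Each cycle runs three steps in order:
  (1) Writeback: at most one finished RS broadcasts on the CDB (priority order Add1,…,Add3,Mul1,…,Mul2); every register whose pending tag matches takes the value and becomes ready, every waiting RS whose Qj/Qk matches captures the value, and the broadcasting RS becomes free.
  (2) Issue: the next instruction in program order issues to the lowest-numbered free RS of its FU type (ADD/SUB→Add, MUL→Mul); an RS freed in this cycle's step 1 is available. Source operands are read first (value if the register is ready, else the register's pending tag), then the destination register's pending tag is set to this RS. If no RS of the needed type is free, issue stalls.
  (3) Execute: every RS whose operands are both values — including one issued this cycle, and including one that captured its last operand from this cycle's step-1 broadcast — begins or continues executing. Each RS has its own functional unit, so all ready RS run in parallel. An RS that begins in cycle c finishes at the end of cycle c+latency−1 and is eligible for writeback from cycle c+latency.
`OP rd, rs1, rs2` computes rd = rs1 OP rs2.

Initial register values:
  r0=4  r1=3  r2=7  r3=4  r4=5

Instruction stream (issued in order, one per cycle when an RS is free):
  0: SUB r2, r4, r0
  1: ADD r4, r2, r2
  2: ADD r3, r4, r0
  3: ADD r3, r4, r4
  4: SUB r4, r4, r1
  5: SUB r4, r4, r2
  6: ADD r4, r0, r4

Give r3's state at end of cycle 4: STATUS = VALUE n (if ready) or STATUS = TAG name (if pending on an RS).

cycle 1: issue SUB r2<-Add1 // r0:4,r1:3,r2:Add1,r3:4,r4:5
cycle 2: issue ADD r4<-Add2 // r0:4,r1:3,r2:Add1,r3:4,r4:Add2
cycle 3: CDB Add1=1; issue ADD r3<-Add1 // r0:4,r1:3,r2:1,r3:Add1,r4:Add2
cycle 4: issue ADD r3<-Add3 // r0:4,r1:3,r2:1,r3:Add3,r4:Add2

STATUS = TAG Add3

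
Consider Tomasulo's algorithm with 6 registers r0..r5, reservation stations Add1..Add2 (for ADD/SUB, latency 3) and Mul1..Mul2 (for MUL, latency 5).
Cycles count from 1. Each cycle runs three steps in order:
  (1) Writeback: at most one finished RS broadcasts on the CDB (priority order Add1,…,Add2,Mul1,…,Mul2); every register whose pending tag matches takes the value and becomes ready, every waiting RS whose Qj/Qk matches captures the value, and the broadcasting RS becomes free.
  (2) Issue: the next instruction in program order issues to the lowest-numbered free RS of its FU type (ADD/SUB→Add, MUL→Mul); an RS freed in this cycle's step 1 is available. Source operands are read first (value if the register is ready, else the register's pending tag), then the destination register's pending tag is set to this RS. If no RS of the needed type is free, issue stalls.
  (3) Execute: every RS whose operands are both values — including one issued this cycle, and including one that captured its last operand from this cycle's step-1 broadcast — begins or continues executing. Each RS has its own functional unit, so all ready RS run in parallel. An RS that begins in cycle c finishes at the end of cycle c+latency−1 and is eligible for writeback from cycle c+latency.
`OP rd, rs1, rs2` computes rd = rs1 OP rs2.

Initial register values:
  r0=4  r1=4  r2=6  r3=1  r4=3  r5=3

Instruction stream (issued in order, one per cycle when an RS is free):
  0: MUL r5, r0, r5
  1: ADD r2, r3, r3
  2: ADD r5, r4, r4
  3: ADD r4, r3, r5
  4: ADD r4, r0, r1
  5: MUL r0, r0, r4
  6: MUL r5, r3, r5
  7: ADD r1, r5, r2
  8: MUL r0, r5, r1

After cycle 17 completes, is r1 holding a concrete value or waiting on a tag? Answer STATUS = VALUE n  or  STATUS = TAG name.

c1: issue MUL r5<-Mul1 | r0:4,r1:4,r2:6,r3:1,r4:3,r5:Mul1
c2: issue ADD r2<-Add1 | r0:4,r1:4,r2:Add1,r3:1,r4:3,r5:Mul1
c3: issue ADD r5<-Add2 | r0:4,r1:4,r2:Add1,r3:1,r4:3,r5:Add2
c4: stall | r0:4,r1:4,r2:Add1,r3:1,r4:3,r5:Add2
c5: CDB Add1=2; issue ADD r4<-Add1 | r0:4,r1:4,r2:2,r3:1,r4:Add1,r5:Add2
c6: CDB Add2=6; issue ADD r4<-Add2 | r0:4,r1:4,r2:2,r3:1,r4:Add2,r5:6
c7: CDB Mul1=12; issue MUL r0<-Mul1 | r0:Mul1,r1:4,r2:2,r3:1,r4:Add2,r5:6
c8: issue MUL r5<-Mul2 | r0:Mul1,r1:4,r2:2,r3:1,r4:Add2,r5:Mul2
c9: CDB Add1=7; issue ADD r1<-Add1 | r0:Mul1,r1:Add1,r2:2,r3:1,r4:Add2,r5:Mul2
c10: CDB Add2=8; stall | r0:Mul1,r1:Add1,r2:2,r3:1,r4:8,r5:Mul2
c11: stall | r0:Mul1,r1:Add1,r2:2,r3:1,r4:8,r5:Mul2
c12: stall | r0:Mul1,r1:Add1,r2:2,r3:1,r4:8,r5:Mul2
c13: CDB Mul2=6; issue MUL r0<-Mul2 | r0:Mul2,r1:Add1,r2:2,r3:1,r4:8,r5:6
c14: - | r0:Mul2,r1:Add1,r2:2,r3:1,r4:8,r5:6
c15: CDB Mul1=32 | r0:Mul2,r1:Add1,r2:2,r3:1,r4:8,r5:6
c16: CDB Add1=8 | r0:Mul2,r1:8,r2:2,r3:1,r4:8,r5:6
c17: - | r0:Mul2,r1:8,r2:2,r3:1,r4:8,r5:6

STATUS = VALUE 8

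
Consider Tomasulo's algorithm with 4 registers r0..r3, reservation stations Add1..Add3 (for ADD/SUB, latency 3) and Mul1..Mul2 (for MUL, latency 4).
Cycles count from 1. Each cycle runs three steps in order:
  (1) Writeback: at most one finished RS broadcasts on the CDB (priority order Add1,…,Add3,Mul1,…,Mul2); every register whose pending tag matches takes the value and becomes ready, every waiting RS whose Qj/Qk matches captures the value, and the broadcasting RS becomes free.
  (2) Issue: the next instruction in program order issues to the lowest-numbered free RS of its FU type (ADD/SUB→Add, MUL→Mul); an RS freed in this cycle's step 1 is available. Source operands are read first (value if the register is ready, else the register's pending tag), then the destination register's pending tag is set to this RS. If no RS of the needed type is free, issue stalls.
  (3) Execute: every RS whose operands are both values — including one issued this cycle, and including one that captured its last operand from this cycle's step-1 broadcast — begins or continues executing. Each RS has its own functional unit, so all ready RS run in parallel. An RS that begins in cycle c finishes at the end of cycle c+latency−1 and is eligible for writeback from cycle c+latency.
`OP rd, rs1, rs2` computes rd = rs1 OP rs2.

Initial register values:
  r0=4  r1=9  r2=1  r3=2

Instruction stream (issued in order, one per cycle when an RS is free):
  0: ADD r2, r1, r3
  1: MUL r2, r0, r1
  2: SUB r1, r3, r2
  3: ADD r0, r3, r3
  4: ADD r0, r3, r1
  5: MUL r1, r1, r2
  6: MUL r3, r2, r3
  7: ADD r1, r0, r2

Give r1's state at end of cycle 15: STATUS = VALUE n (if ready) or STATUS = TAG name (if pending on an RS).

STATUS = VALUE 4

  c1: issue ADD r2<-Add1  regs: r0:4,r1:9,r2:Add1,r3:2
  c2: issue MUL r2<-Mul1  regs: r0:4,r1:9,r2:Mul1,r3:2
  c3: issue SUB r1<-Add2  regs: r0:4,r1:Add2,r2:Mul1,r3:2
  c4: CDB Add1=11; issue ADD r0<-Add1  regs: r0:Add1,r1:Add2,r2:Mul1,r3:2
  c5: issue ADD r0<-Add3  regs: r0:Add3,r1:Add2,r2:Mul1,r3:2
  c6: CDB Mul1=36; issue MUL r1<-Mul1  regs: r0:Add3,r1:Mul1,r2:36,r3:2
  c7: CDB Add1=4; issue MUL r3<-Mul2  regs: r0:Add3,r1:Mul1,r2:36,r3:Mul2
  c8: issue ADD r1<-Add1  regs: r0:Add3,r1:Add1,r2:36,r3:Mul2
  c9: CDB Add2=-34  regs: r0:Add3,r1:Add1,r2:36,r3:Mul2
  c10: -  regs: r0:Add3,r1:Add1,r2:36,r3:Mul2
  c11: CDB Mul2=72  regs: r0:Add3,r1:Add1,r2:36,r3:72
  c12: CDB Add3=-32  regs: r0:-32,r1:Add1,r2:36,r3:72
  c13: CDB Mul1=-1224  regs: r0:-32,r1:Add1,r2:36,r3:72
  c14: -  regs: r0:-32,r1:Add1,r2:36,r3:72
  c15: CDB Add1=4  regs: r0:-32,r1:4,r2:36,r3:72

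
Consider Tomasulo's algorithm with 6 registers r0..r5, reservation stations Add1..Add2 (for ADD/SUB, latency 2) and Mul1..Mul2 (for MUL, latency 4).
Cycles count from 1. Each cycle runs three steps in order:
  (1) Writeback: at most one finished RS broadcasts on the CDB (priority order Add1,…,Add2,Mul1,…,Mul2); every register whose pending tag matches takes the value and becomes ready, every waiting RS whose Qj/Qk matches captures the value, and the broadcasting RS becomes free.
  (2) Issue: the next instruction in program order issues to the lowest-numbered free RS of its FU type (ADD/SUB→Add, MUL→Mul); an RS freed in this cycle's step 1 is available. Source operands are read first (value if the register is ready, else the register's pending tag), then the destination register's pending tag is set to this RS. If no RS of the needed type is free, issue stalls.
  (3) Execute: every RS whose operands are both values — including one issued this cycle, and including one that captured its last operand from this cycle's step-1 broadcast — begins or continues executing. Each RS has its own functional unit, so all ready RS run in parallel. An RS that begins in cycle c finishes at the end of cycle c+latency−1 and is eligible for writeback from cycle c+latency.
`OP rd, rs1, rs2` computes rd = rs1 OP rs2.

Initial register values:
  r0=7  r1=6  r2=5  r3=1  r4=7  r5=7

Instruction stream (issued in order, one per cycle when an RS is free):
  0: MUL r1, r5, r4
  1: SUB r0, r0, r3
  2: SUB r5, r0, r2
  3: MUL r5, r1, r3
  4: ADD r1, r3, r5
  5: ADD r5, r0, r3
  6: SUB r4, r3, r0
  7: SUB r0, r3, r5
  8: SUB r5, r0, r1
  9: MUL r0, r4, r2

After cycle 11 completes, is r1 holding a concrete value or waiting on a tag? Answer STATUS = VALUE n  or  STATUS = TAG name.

c1: issue MUL r1<-Mul1 | r0:7,r1:Mul1,r2:5,r3:1,r4:7,r5:7
c2: issue SUB r0<-Add1 | r0:Add1,r1:Mul1,r2:5,r3:1,r4:7,r5:7
c3: issue SUB r5<-Add2 | r0:Add1,r1:Mul1,r2:5,r3:1,r4:7,r5:Add2
c4: CDB Add1=6; issue MUL r5<-Mul2 | r0:6,r1:Mul1,r2:5,r3:1,r4:7,r5:Mul2
c5: CDB Mul1=49; issue ADD r1<-Add1 | r0:6,r1:Add1,r2:5,r3:1,r4:7,r5:Mul2
c6: CDB Add2=1; issue ADD r5<-Add2 | r0:6,r1:Add1,r2:5,r3:1,r4:7,r5:Add2
c7: stall | r0:6,r1:Add1,r2:5,r3:1,r4:7,r5:Add2
c8: CDB Add2=7; issue SUB r4<-Add2 | r0:6,r1:Add1,r2:5,r3:1,r4:Add2,r5:7
c9: CDB Mul2=49; stall | r0:6,r1:Add1,r2:5,r3:1,r4:Add2,r5:7
c10: CDB Add2=-5; issue SUB r0<-Add2 | r0:Add2,r1:Add1,r2:5,r3:1,r4:-5,r5:7
c11: CDB Add1=50; issue SUB r5<-Add1 | r0:Add2,r1:50,r2:5,r3:1,r4:-5,r5:Add1

STATUS = VALUE 50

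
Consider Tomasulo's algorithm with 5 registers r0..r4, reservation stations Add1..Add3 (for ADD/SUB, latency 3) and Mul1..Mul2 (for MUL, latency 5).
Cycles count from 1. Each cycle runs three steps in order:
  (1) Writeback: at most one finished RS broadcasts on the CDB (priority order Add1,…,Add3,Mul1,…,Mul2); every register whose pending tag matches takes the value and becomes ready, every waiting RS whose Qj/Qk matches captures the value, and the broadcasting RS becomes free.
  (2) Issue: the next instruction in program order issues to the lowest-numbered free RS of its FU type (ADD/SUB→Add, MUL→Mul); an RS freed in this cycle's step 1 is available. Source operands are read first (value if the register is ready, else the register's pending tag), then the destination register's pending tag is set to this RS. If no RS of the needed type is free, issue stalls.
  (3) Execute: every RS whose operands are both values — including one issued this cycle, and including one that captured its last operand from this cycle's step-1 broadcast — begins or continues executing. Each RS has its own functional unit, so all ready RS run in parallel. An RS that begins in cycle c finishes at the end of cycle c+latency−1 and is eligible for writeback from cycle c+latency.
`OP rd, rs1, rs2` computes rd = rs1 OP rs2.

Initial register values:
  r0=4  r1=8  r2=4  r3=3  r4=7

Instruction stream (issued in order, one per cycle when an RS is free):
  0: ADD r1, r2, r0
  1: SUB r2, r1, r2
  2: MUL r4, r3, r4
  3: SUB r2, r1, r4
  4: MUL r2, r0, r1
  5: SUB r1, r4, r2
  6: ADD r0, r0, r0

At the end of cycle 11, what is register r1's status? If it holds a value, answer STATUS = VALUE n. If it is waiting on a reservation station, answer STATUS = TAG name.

cycle 1: issue ADD r1<-Add1 // r0:4,r1:Add1,r2:4,r3:3,r4:7
cycle 2: issue SUB r2<-Add2 // r0:4,r1:Add1,r2:Add2,r3:3,r4:7
cycle 3: issue MUL r4<-Mul1 // r0:4,r1:Add1,r2:Add2,r3:3,r4:Mul1
cycle 4: CDB Add1=8; issue SUB r2<-Add1 // r0:4,r1:8,r2:Add1,r3:3,r4:Mul1
cycle 5: issue MUL r2<-Mul2 // r0:4,r1:8,r2:Mul2,r3:3,r4:Mul1
cycle 6: issue SUB r1<-Add3 // r0:4,r1:Add3,r2:Mul2,r3:3,r4:Mul1
cycle 7: CDB Add2=4; issue ADD r0<-Add2 // r0:Add2,r1:Add3,r2:Mul2,r3:3,r4:Mul1
cycle 8: CDB Mul1=21 // r0:Add2,r1:Add3,r2:Mul2,r3:3,r4:21
cycle 9: - // r0:Add2,r1:Add3,r2:Mul2,r3:3,r4:21
cycle 10: CDB Add2=8 // r0:8,r1:Add3,r2:Mul2,r3:3,r4:21
cycle 11: CDB Add1=-13 // r0:8,r1:Add3,r2:Mul2,r3:3,r4:21

STATUS = TAG Add3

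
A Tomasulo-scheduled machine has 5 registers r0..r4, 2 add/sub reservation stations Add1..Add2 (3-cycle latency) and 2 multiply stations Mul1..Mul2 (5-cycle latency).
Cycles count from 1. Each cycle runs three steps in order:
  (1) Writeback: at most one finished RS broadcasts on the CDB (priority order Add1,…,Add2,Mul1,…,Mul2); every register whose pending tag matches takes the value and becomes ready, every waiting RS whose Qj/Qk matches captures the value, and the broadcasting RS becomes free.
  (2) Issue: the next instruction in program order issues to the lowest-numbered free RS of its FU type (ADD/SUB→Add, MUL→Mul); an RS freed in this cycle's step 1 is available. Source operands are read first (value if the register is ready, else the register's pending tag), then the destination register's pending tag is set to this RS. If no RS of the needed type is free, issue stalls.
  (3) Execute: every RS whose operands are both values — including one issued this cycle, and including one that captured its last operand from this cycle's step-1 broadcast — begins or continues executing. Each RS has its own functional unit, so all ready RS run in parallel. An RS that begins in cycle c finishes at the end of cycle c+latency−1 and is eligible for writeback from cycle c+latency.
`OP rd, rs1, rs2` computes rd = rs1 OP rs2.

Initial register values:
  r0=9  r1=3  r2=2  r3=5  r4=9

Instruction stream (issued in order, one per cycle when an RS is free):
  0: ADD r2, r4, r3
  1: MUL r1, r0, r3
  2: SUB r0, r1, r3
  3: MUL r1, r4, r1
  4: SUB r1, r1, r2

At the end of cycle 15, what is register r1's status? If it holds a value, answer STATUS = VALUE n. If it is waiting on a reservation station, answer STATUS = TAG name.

c1: issue ADD r2<-Add1 | r0:9,r1:3,r2:Add1,r3:5,r4:9
c2: issue MUL r1<-Mul1 | r0:9,r1:Mul1,r2:Add1,r3:5,r4:9
c3: issue SUB r0<-Add2 | r0:Add2,r1:Mul1,r2:Add1,r3:5,r4:9
c4: CDB Add1=14; issue MUL r1<-Mul2 | r0:Add2,r1:Mul2,r2:14,r3:5,r4:9
c5: issue SUB r1<-Add1 | r0:Add2,r1:Add1,r2:14,r3:5,r4:9
c6: - | r0:Add2,r1:Add1,r2:14,r3:5,r4:9
c7: CDB Mul1=45 | r0:Add2,r1:Add1,r2:14,r3:5,r4:9
c8: - | r0:Add2,r1:Add1,r2:14,r3:5,r4:9
c9: - | r0:Add2,r1:Add1,r2:14,r3:5,r4:9
c10: CDB Add2=40 | r0:40,r1:Add1,r2:14,r3:5,r4:9
c11: - | r0:40,r1:Add1,r2:14,r3:5,r4:9
c12: CDB Mul2=405 | r0:40,r1:Add1,r2:14,r3:5,r4:9
c13: - | r0:40,r1:Add1,r2:14,r3:5,r4:9
c14: - | r0:40,r1:Add1,r2:14,r3:5,r4:9
c15: CDB Add1=391 | r0:40,r1:391,r2:14,r3:5,r4:9

STATUS = VALUE 391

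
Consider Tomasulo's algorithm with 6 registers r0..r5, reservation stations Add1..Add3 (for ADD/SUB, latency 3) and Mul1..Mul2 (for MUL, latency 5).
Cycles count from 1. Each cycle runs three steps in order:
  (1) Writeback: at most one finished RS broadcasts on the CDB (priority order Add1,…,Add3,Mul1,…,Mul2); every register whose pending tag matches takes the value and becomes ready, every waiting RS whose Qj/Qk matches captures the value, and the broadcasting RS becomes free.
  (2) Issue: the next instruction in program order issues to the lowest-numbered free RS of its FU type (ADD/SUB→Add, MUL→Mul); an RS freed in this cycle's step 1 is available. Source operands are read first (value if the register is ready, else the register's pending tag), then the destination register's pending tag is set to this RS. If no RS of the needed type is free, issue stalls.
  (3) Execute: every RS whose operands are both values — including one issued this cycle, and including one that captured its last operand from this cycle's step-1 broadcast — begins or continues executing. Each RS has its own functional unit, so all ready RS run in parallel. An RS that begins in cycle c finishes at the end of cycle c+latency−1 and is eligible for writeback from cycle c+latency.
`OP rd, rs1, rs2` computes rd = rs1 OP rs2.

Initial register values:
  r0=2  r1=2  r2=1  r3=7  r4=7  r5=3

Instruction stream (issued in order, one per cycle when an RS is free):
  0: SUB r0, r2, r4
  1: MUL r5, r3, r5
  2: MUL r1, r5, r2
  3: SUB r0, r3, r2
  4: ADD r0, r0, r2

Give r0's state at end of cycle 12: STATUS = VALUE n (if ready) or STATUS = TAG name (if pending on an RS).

STATUS = VALUE 7

  c1: issue SUB r0<-Add1  regs: r0:Add1,r1:2,r2:1,r3:7,r4:7,r5:3
  c2: issue MUL r5<-Mul1  regs: r0:Add1,r1:2,r2:1,r3:7,r4:7,r5:Mul1
  c3: issue MUL r1<-Mul2  regs: r0:Add1,r1:Mul2,r2:1,r3:7,r4:7,r5:Mul1
  c4: CDB Add1=-6; issue SUB r0<-Add1  regs: r0:Add1,r1:Mul2,r2:1,r3:7,r4:7,r5:Mul1
  c5: issue ADD r0<-Add2  regs: r0:Add2,r1:Mul2,r2:1,r3:7,r4:7,r5:Mul1
  c6: -  regs: r0:Add2,r1:Mul2,r2:1,r3:7,r4:7,r5:Mul1
  c7: CDB Add1=6  regs: r0:Add2,r1:Mul2,r2:1,r3:7,r4:7,r5:Mul1
  c8: CDB Mul1=21  regs: r0:Add2,r1:Mul2,r2:1,r3:7,r4:7,r5:21
  c9: -  regs: r0:Add2,r1:Mul2,r2:1,r3:7,r4:7,r5:21
  c10: CDB Add2=7  regs: r0:7,r1:Mul2,r2:1,r3:7,r4:7,r5:21
  c11: -  regs: r0:7,r1:Mul2,r2:1,r3:7,r4:7,r5:21
  c12: -  regs: r0:7,r1:Mul2,r2:1,r3:7,r4:7,r5:21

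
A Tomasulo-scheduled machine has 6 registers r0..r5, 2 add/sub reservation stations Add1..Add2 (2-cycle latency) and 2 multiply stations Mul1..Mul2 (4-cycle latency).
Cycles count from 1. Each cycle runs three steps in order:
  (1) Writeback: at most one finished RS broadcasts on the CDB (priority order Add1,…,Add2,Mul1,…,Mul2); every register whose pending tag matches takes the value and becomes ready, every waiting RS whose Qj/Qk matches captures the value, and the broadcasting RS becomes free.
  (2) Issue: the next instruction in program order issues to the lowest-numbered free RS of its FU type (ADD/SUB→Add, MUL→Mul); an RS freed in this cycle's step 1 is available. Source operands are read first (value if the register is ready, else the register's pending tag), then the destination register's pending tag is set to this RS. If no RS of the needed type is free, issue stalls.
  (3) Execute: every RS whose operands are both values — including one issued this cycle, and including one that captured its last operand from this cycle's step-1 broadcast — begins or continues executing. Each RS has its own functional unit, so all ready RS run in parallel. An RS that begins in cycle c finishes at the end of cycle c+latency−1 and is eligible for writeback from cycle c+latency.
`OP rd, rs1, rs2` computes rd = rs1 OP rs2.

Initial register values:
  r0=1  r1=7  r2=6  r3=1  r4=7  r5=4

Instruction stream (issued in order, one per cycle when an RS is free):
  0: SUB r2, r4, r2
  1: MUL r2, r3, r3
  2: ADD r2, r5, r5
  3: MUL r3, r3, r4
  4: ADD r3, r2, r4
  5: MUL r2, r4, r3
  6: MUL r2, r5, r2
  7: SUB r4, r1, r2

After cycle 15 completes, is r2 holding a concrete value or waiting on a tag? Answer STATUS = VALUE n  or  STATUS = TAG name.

  c1: issue SUB r2<-Add1  regs: r0:1,r1:7,r2:Add1,r3:1,r4:7,r5:4
  c2: issue MUL r2<-Mul1  regs: r0:1,r1:7,r2:Mul1,r3:1,r4:7,r5:4
  c3: CDB Add1=1; issue ADD r2<-Add1  regs: r0:1,r1:7,r2:Add1,r3:1,r4:7,r5:4
  c4: issue MUL r3<-Mul2  regs: r0:1,r1:7,r2:Add1,r3:Mul2,r4:7,r5:4
  c5: CDB Add1=8; issue ADD r3<-Add1  regs: r0:1,r1:7,r2:8,r3:Add1,r4:7,r5:4
  c6: CDB Mul1=1; issue MUL r2<-Mul1  regs: r0:1,r1:7,r2:Mul1,r3:Add1,r4:7,r5:4
  c7: CDB Add1=15; stall  regs: r0:1,r1:7,r2:Mul1,r3:15,r4:7,r5:4
  c8: CDB Mul2=7; issue MUL r2<-Mul2  regs: r0:1,r1:7,r2:Mul2,r3:15,r4:7,r5:4
  c9: issue SUB r4<-Add1  regs: r0:1,r1:7,r2:Mul2,r3:15,r4:Add1,r5:4
  c10: -  regs: r0:1,r1:7,r2:Mul2,r3:15,r4:Add1,r5:4
  c11: CDB Mul1=105  regs: r0:1,r1:7,r2:Mul2,r3:15,r4:Add1,r5:4
  c12: -  regs: r0:1,r1:7,r2:Mul2,r3:15,r4:Add1,r5:4
  c13: -  regs: r0:1,r1:7,r2:Mul2,r3:15,r4:Add1,r5:4
  c14: -  regs: r0:1,r1:7,r2:Mul2,r3:15,r4:Add1,r5:4
  c15: CDB Mul2=420  regs: r0:1,r1:7,r2:420,r3:15,r4:Add1,r5:4

STATUS = VALUE 420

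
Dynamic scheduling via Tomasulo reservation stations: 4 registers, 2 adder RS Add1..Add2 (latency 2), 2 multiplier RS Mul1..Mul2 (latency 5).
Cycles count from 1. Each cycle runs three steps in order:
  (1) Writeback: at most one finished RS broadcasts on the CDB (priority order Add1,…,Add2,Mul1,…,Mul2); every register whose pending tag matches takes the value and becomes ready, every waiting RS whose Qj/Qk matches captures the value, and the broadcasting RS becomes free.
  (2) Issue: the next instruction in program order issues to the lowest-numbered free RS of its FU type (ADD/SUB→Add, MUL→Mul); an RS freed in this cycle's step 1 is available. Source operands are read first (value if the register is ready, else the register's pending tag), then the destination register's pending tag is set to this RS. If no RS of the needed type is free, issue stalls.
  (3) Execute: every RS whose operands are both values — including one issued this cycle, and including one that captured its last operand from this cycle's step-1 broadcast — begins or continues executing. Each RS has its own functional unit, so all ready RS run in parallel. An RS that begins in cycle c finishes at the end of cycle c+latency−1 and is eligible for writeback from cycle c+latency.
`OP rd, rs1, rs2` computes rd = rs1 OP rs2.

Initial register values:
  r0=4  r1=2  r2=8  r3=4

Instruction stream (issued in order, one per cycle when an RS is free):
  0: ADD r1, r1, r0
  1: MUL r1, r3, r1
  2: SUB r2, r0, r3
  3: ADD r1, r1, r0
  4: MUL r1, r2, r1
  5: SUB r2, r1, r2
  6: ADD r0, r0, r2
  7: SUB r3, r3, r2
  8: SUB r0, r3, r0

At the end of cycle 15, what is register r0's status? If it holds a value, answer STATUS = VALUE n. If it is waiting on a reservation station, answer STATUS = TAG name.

STATUS = TAG Add2

c1: issue ADD r1<-Add1 | r0:4,r1:Add1,r2:8,r3:4
c2: issue MUL r1<-Mul1 | r0:4,r1:Mul1,r2:8,r3:4
c3: CDB Add1=6; issue SUB r2<-Add1 | r0:4,r1:Mul1,r2:Add1,r3:4
c4: issue ADD r1<-Add2 | r0:4,r1:Add2,r2:Add1,r3:4
c5: CDB Add1=0; issue MUL r1<-Mul2 | r0:4,r1:Mul2,r2:0,r3:4
c6: issue SUB r2<-Add1 | r0:4,r1:Mul2,r2:Add1,r3:4
c7: stall | r0:4,r1:Mul2,r2:Add1,r3:4
c8: CDB Mul1=24; stall | r0:4,r1:Mul2,r2:Add1,r3:4
c9: stall | r0:4,r1:Mul2,r2:Add1,r3:4
c10: CDB Add2=28; issue ADD r0<-Add2 | r0:Add2,r1:Mul2,r2:Add1,r3:4
c11: stall | r0:Add2,r1:Mul2,r2:Add1,r3:4
c12: stall | r0:Add2,r1:Mul2,r2:Add1,r3:4
c13: stall | r0:Add2,r1:Mul2,r2:Add1,r3:4
c14: stall | r0:Add2,r1:Mul2,r2:Add1,r3:4
c15: CDB Mul2=0; stall | r0:Add2,r1:0,r2:Add1,r3:4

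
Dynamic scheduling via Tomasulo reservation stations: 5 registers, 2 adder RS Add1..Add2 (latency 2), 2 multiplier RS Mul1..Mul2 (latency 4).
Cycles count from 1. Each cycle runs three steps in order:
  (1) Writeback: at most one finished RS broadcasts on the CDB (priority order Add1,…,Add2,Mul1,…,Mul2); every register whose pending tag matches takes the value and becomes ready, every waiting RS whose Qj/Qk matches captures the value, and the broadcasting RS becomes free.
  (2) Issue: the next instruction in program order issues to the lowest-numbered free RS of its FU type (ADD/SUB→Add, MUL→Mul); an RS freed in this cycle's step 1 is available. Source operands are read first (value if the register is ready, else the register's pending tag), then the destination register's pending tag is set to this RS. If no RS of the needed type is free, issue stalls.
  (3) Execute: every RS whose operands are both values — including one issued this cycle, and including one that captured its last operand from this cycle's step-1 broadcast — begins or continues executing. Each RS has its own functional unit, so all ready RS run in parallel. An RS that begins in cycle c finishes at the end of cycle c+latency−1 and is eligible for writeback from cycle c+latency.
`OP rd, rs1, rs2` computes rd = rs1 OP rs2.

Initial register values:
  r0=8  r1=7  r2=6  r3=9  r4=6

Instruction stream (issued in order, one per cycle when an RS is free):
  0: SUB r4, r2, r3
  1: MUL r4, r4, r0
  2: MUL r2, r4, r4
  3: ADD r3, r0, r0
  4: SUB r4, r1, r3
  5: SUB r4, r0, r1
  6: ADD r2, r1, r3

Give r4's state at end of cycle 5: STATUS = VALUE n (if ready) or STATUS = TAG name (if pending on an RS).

STATUS = TAG Add2

c1: issue SUB r4<-Add1 | r0:8,r1:7,r2:6,r3:9,r4:Add1
c2: issue MUL r4<-Mul1 | r0:8,r1:7,r2:6,r3:9,r4:Mul1
c3: CDB Add1=-3; issue MUL r2<-Mul2 | r0:8,r1:7,r2:Mul2,r3:9,r4:Mul1
c4: issue ADD r3<-Add1 | r0:8,r1:7,r2:Mul2,r3:Add1,r4:Mul1
c5: issue SUB r4<-Add2 | r0:8,r1:7,r2:Mul2,r3:Add1,r4:Add2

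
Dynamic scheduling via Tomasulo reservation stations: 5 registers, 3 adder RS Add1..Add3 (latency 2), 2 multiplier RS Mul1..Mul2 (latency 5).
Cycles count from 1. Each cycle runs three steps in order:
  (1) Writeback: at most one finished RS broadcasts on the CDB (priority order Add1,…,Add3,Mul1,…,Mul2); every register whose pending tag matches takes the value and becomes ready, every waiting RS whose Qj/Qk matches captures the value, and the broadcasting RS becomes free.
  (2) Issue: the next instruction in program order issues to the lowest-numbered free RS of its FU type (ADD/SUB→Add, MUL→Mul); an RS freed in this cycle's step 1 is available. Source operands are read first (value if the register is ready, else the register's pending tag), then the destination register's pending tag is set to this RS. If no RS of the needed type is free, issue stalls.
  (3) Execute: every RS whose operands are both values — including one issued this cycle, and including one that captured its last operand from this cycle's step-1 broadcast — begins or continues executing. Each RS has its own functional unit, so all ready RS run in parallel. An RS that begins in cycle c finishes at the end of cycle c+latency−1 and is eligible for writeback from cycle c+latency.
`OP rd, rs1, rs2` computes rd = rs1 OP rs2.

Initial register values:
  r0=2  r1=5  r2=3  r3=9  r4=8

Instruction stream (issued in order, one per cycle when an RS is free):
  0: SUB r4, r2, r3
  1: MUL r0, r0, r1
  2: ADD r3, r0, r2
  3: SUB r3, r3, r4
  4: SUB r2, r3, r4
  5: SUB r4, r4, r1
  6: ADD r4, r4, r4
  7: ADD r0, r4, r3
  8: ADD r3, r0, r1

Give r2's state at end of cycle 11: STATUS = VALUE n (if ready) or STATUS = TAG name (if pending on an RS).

cycle 1: issue SUB r4<-Add1 // r0:2,r1:5,r2:3,r3:9,r4:Add1
cycle 2: issue MUL r0<-Mul1 // r0:Mul1,r1:5,r2:3,r3:9,r4:Add1
cycle 3: CDB Add1=-6; issue ADD r3<-Add1 // r0:Mul1,r1:5,r2:3,r3:Add1,r4:-6
cycle 4: issue SUB r3<-Add2 // r0:Mul1,r1:5,r2:3,r3:Add2,r4:-6
cycle 5: issue SUB r2<-Add3 // r0:Mul1,r1:5,r2:Add3,r3:Add2,r4:-6
cycle 6: stall // r0:Mul1,r1:5,r2:Add3,r3:Add2,r4:-6
cycle 7: CDB Mul1=10; stall // r0:10,r1:5,r2:Add3,r3:Add2,r4:-6
cycle 8: stall // r0:10,r1:5,r2:Add3,r3:Add2,r4:-6
cycle 9: CDB Add1=13; issue SUB r4<-Add1 // r0:10,r1:5,r2:Add3,r3:Add2,r4:Add1
cycle 10: stall // r0:10,r1:5,r2:Add3,r3:Add2,r4:Add1
cycle 11: CDB Add1=-11; issue ADD r4<-Add1 // r0:10,r1:5,r2:Add3,r3:Add2,r4:Add1

STATUS = TAG Add3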